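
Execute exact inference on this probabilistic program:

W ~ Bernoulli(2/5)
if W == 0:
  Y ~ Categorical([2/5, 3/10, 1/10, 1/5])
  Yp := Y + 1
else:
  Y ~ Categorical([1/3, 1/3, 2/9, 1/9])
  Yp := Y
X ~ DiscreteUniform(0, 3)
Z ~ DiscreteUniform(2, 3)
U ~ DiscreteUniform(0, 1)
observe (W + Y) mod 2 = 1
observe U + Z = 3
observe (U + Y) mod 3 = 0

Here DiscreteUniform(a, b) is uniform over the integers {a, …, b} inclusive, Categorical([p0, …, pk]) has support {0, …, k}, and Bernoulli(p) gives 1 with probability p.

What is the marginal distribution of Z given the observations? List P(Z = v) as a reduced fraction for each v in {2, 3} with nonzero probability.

Enumerate traces; 12 have nonzero weight after conditioning:
  (W=0, Y=3, X=0, Z=3, U=0) weight 3/400
  (W=0, Y=3, X=1, Z=3, U=0) weight 3/400
  (W=0, Y=3, X=2, Z=3, U=0) weight 3/400
  (W=0, Y=3, X=3, Z=3, U=0) weight 3/400
  (W=1, Y=0, X=0, Z=3, U=0) weight 1/120
  (W=1, Y=0, X=1, Z=3, U=0) weight 1/120
  (W=1, Y=0, X=2, Z=3, U=0) weight 1/120
  (W=1, Y=0, X=3, Z=3, U=0) weight 1/120
  (W=1, Y=2, X=0, Z=2, U=1) weight 1/180
  … 3 more
Group by Z:
  weight(Z=2) = 1/45
  weight(Z=3) = 19/300
Total weight = 1/45 + 19/300 = 77/900
P(Z=2 | obs) = 1/45 / 77/900 = 20/77
P(Z=3 | obs) = 19/300 / 77/900 = 57/77

P(Z=2) = 20/77, P(Z=3) = 57/77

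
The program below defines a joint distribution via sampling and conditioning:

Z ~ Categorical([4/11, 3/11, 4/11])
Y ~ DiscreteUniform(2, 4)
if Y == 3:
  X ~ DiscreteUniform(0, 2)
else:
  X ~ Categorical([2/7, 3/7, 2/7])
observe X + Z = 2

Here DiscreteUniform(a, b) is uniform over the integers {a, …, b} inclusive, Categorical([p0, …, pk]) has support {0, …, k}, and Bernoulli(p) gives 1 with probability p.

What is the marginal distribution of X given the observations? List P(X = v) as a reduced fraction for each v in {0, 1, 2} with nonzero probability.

P(X=0) = 76/227, P(X=1) = 75/227, P(X=2) = 76/227

Enumerate traces; 9 have nonzero weight after conditioning:
  (Z=0, Y=2, X=2) weight 8/231
  (Z=0, Y=3, X=2) weight 4/99
  (Z=0, Y=4, X=2) weight 8/231
  (Z=1, Y=2, X=1) weight 3/77
  (Z=1, Y=3, X=1) weight 1/33
  (Z=1, Y=4, X=1) weight 3/77
  (Z=2, Y=2, X=0) weight 8/231
  (Z=2, Y=3, X=0) weight 4/99
  … 1 more
Group by X:
  weight(X=0) = 76/693
  weight(X=1) = 25/231
  weight(X=2) = 76/693
Total weight = 76/693 + 25/231 + 76/693 = 227/693
P(X=0 | obs) = 76/693 / 227/693 = 76/227
P(X=1 | obs) = 25/231 / 227/693 = 75/227
P(X=2 | obs) = 76/693 / 227/693 = 76/227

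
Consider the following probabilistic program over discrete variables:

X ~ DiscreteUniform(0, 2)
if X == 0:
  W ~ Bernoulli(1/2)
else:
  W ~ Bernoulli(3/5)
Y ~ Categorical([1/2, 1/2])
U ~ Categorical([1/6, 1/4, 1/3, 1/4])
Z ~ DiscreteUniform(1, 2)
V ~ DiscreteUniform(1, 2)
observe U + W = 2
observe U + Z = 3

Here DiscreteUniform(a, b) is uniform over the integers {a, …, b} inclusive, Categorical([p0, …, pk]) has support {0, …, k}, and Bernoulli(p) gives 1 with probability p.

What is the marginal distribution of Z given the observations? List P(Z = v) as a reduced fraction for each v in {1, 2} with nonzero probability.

Enumerate traces; 24 have nonzero weight after conditioning:
  (X=0, W=0, Y=0, U=2, Z=1, V=1) weight 1/144
  (X=0, W=0, Y=0, U=2, Z=1, V=2) weight 1/144
  (X=0, W=0, Y=1, U=2, Z=1, V=1) weight 1/144
  (X=0, W=0, Y=1, U=2, Z=1, V=2) weight 1/144
  (X=0, W=1, Y=0, U=1, Z=2, V=1) weight 1/192
  (X=0, W=1, Y=0, U=1, Z=2, V=2) weight 1/192
  (X=0, W=1, Y=1, U=1, Z=2, V=1) weight 1/192
  (X=0, W=1, Y=1, U=1, Z=2, V=2) weight 1/192
  … 16 more
Group by Z:
  weight(Z=1) = 13/180
  weight(Z=2) = 17/240
Total weight = 13/180 + 17/240 = 103/720
P(Z=1 | obs) = 13/180 / 103/720 = 52/103
P(Z=2 | obs) = 17/240 / 103/720 = 51/103

P(Z=1) = 52/103, P(Z=2) = 51/103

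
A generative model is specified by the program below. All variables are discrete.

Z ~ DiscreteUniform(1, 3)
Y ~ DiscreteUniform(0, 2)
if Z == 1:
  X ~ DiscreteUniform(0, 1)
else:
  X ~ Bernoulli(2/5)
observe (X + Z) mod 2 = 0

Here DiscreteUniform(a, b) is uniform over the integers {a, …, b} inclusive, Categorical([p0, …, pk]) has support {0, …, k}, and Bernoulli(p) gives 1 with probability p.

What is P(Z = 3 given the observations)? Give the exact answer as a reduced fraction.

P(Z = 3 | obs) = 4/15

Enumerate traces; 9 have nonzero weight after conditioning:
  (Z=1, Y=0, X=1) weight 1/18
  (Z=1, Y=1, X=1) weight 1/18
  (Z=1, Y=2, X=1) weight 1/18
  (Z=2, Y=0, X=0) weight 1/15
  (Z=2, Y=1, X=0) weight 1/15
  (Z=2, Y=2, X=0) weight 1/15
  (Z=3, Y=0, X=1) weight 2/45
  (Z=3, Y=1, X=1) weight 2/45
  … 1 more
Group by Z:
  weight(Z=1) = 1/6
  weight(Z=2) = 1/5
  weight(Z=3) = 2/15
Total weight = 1/6 + 1/5 + 2/15 = 1/2
P(Z=1 | obs) = 1/6 / 1/2 = 1/3
P(Z=2 | obs) = 1/5 / 1/2 = 2/5
P(Z=3 | obs) = 2/15 / 1/2 = 4/15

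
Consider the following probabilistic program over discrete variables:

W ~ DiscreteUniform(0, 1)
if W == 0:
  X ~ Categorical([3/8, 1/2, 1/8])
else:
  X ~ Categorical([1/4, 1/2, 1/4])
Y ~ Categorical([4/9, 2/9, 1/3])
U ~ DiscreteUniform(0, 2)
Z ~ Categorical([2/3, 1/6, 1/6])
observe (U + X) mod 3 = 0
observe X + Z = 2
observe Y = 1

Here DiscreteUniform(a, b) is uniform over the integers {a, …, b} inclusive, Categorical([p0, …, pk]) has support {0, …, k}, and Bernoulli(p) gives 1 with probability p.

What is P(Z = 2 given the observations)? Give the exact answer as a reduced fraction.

Enumerate traces; 6 have nonzero weight after conditioning:
  (W=0, X=0, Y=1, U=0, Z=2) weight 1/432
  (W=0, X=1, Y=1, U=2, Z=1) weight 1/324
  (W=0, X=2, Y=1, U=1, Z=0) weight 1/324
  (W=1, X=0, Y=1, U=0, Z=2) weight 1/648
  (W=1, X=1, Y=1, U=2, Z=1) weight 1/324
  (W=1, X=2, Y=1, U=1, Z=0) weight 1/162
Group by Z:
  weight(Z=0) = 1/108
  weight(Z=1) = 1/162
  weight(Z=2) = 5/1296
Total weight = 1/108 + 1/162 + 5/1296 = 25/1296
P(Z=0 | obs) = 1/108 / 25/1296 = 12/25
P(Z=1 | obs) = 1/162 / 25/1296 = 8/25
P(Z=2 | obs) = 5/1296 / 25/1296 = 1/5

P(Z = 2 | obs) = 1/5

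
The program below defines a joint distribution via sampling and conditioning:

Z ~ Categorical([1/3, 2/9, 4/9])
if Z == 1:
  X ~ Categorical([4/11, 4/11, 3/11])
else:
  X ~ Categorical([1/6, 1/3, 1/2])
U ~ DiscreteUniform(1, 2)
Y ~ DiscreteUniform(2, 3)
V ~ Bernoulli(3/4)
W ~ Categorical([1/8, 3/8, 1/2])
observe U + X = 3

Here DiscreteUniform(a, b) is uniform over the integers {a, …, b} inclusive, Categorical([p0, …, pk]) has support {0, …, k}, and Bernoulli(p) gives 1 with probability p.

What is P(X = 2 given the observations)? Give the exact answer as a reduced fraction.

Enumerate traces; 72 have nonzero weight after conditioning:
  (Z=0, X=1, U=2, Y=2, V=0, W=0) weight 1/1152
  (Z=0, X=1, U=2, Y=2, V=0, W=1) weight 1/384
  (Z=0, X=1, U=2, Y=2, V=0, W=2) weight 1/288
  (Z=0, X=1, U=2, Y=2, V=1, W=0) weight 1/384
  (Z=0, X=1, U=2, Y=2, V=1, W=1) weight 1/128
  (Z=0, X=1, U=2, Y=2, V=1, W=2) weight 1/96
  (Z=0, X=1, U=2, Y=3, V=0, W=0) weight 1/1152
  (Z=0, X=1, U=2, Y=3, V=0, W=1) weight 1/384
  (Z=0, X=2, U=1, Y=2, V=0, W=0) weight 1/768
  … 63 more
Group by X:
  weight(X=1) = 101/594
  weight(X=2) = 89/396
Total weight = 101/594 + 89/396 = 469/1188
P(X=1 | obs) = 101/594 / 469/1188 = 202/469
P(X=2 | obs) = 89/396 / 469/1188 = 267/469

P(X = 2 | obs) = 267/469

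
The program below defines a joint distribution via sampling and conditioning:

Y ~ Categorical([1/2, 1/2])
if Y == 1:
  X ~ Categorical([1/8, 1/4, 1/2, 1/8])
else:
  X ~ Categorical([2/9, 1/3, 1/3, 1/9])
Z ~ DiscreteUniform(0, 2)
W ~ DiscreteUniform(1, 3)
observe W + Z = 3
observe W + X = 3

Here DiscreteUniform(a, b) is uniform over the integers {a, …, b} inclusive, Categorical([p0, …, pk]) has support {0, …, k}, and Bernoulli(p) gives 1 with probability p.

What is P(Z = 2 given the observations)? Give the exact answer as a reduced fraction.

P(Z = 2 | obs) = 60/127

Enumerate traces; 6 have nonzero weight after conditioning:
  (Y=0, X=0, Z=0, W=3) weight 1/81
  (Y=0, X=1, Z=1, W=2) weight 1/54
  (Y=0, X=2, Z=2, W=1) weight 1/54
  (Y=1, X=0, Z=0, W=3) weight 1/144
  (Y=1, X=1, Z=1, W=2) weight 1/72
  (Y=1, X=2, Z=2, W=1) weight 1/36
Group by Z:
  weight(Z=0) = 25/1296
  weight(Z=1) = 7/216
  weight(Z=2) = 5/108
Total weight = 25/1296 + 7/216 + 5/108 = 127/1296
P(Z=0 | obs) = 25/1296 / 127/1296 = 25/127
P(Z=1 | obs) = 7/216 / 127/1296 = 42/127
P(Z=2 | obs) = 5/108 / 127/1296 = 60/127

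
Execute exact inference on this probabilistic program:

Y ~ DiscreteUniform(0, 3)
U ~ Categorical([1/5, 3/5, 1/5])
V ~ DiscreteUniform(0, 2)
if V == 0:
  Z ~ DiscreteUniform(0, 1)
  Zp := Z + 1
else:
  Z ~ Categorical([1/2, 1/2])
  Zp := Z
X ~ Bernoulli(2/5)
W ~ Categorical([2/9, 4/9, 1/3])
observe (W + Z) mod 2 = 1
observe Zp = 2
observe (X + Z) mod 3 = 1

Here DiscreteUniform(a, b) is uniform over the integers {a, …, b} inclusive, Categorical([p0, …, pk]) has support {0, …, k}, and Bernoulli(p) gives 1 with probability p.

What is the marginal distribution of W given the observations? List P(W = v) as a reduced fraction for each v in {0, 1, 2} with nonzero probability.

P(W=0) = 2/5, P(W=2) = 3/5

Enumerate traces; 24 have nonzero weight after conditioning:
  (Y=0, U=0, V=0, Z=1, X=0, W=0) weight 1/900
  (Y=0, U=0, V=0, Z=1, X=0, W=2) weight 1/600
  (Y=0, U=1, V=0, Z=1, X=0, W=0) weight 1/300
  (Y=0, U=1, V=0, Z=1, X=0, W=2) weight 1/200
  (Y=0, U=2, V=0, Z=1, X=0, W=0) weight 1/900
  (Y=0, U=2, V=0, Z=1, X=0, W=2) weight 1/600
  (Y=1, U=0, V=0, Z=1, X=0, W=0) weight 1/900
  (Y=1, U=0, V=0, Z=1, X=0, W=2) weight 1/600
  … 16 more
Group by W:
  weight(W=0) = 1/45
  weight(W=2) = 1/30
Total weight = 1/45 + 1/30 = 1/18
P(W=0 | obs) = 1/45 / 1/18 = 2/5
P(W=2 | obs) = 1/30 / 1/18 = 3/5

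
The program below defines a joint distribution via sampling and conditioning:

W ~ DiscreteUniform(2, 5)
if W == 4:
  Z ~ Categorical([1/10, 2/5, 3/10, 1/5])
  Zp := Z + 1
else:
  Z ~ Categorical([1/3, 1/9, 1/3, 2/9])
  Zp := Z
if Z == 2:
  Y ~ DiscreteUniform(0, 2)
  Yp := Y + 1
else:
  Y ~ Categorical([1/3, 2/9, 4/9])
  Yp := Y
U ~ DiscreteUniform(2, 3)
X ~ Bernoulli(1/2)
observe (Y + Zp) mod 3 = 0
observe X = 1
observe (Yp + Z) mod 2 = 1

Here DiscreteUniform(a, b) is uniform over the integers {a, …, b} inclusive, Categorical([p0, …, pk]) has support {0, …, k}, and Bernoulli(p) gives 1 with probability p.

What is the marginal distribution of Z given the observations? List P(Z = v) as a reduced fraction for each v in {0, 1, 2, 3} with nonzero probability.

Enumerate traces; 16 have nonzero weight after conditioning:
  (W=2, Z=1, Y=2, U=2, X=1) weight 1/324
  (W=2, Z=1, Y=2, U=3, X=1) weight 1/324
  (W=2, Z=3, Y=0, U=2, X=1) weight 1/216
  (W=2, Z=3, Y=0, U=3, X=1) weight 1/216
  (W=3, Z=1, Y=2, U=2, X=1) weight 1/324
  (W=3, Z=1, Y=2, U=3, X=1) weight 1/324
  (W=3, Z=3, Y=0, U=2, X=1) weight 1/216
  (W=3, Z=3, Y=0, U=3, X=1) weight 1/216
  (W=4, Z=2, Y=0, U=2, X=1) weight 1/160
  … 7 more
Group by Z:
  weight(Z=1) = 1/54
  weight(Z=2) = 1/80
  weight(Z=3) = 7/180
Total weight = 1/54 + 1/80 + 7/180 = 151/2160
P(Z=1 | obs) = 1/54 / 151/2160 = 40/151
P(Z=2 | obs) = 1/80 / 151/2160 = 27/151
P(Z=3 | obs) = 7/180 / 151/2160 = 84/151

P(Z=1) = 40/151, P(Z=2) = 27/151, P(Z=3) = 84/151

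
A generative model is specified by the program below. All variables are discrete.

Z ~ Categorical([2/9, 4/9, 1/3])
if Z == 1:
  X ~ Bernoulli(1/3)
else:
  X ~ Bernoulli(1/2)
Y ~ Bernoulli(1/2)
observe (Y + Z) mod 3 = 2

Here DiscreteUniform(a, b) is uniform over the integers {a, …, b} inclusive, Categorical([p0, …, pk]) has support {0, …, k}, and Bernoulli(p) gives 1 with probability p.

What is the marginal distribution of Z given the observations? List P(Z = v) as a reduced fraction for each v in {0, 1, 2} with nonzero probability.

P(Z=1) = 4/7, P(Z=2) = 3/7

Enumerate traces; 4 have nonzero weight after conditioning:
  (Z=1, X=0, Y=1) weight 4/27
  (Z=1, X=1, Y=1) weight 2/27
  (Z=2, X=0, Y=0) weight 1/12
  (Z=2, X=1, Y=0) weight 1/12
Group by Z:
  weight(Z=1) = 2/9
  weight(Z=2) = 1/6
Total weight = 2/9 + 1/6 = 7/18
P(Z=1 | obs) = 2/9 / 7/18 = 4/7
P(Z=2 | obs) = 1/6 / 7/18 = 3/7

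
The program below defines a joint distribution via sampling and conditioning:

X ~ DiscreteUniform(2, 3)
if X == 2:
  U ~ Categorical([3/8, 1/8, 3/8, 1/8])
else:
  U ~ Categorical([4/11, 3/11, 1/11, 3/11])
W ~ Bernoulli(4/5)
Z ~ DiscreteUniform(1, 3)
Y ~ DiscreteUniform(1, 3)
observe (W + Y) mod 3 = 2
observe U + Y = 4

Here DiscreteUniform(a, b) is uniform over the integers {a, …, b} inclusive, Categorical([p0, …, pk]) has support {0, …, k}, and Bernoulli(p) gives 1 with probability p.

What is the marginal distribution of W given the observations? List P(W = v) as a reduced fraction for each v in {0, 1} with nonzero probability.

Enumerate traces; 12 have nonzero weight after conditioning:
  (X=2, U=2, W=0, Z=1, Y=2) weight 1/240
  (X=2, U=2, W=0, Z=2, Y=2) weight 1/240
  (X=2, U=2, W=0, Z=3, Y=2) weight 1/240
  (X=2, U=3, W=1, Z=1, Y=1) weight 1/180
  (X=2, U=3, W=1, Z=2, Y=1) weight 1/180
  (X=2, U=3, W=1, Z=3, Y=1) weight 1/180
  (X=3, U=2, W=0, Z=1, Y=2) weight 1/990
  (X=3, U=2, W=0, Z=2, Y=2) weight 1/990
  … 4 more
Group by W:
  weight(W=0) = 41/2640
  weight(W=1) = 7/132
Total weight = 41/2640 + 7/132 = 181/2640
P(W=0 | obs) = 41/2640 / 181/2640 = 41/181
P(W=1 | obs) = 7/132 / 181/2640 = 140/181

P(W=0) = 41/181, P(W=1) = 140/181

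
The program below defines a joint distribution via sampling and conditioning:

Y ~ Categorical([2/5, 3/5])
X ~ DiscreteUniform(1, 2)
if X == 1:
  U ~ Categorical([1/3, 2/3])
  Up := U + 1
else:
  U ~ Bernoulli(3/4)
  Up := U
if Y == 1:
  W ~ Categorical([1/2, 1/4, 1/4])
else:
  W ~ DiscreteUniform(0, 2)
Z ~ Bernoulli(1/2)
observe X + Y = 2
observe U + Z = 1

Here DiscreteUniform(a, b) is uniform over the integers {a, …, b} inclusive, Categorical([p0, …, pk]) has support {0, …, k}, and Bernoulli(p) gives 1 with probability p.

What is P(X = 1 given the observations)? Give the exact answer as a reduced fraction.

P(X = 1 | obs) = 3/5

Enumerate traces; 12 have nonzero weight after conditioning:
  (Y=0, X=2, U=0, W=0, Z=1) weight 1/120
  (Y=0, X=2, U=0, W=1, Z=1) weight 1/120
  (Y=0, X=2, U=0, W=2, Z=1) weight 1/120
  (Y=0, X=2, U=1, W=0, Z=0) weight 1/40
  (Y=0, X=2, U=1, W=1, Z=0) weight 1/40
  (Y=0, X=2, U=1, W=2, Z=0) weight 1/40
  (Y=1, X=1, U=0, W=0, Z=1) weight 1/40
  (Y=1, X=1, U=0, W=1, Z=1) weight 1/80
  … 4 more
Group by X:
  weight(X=1) = 3/20
  weight(X=2) = 1/10
Total weight = 3/20 + 1/10 = 1/4
P(X=1 | obs) = 3/20 / 1/4 = 3/5
P(X=2 | obs) = 1/10 / 1/4 = 2/5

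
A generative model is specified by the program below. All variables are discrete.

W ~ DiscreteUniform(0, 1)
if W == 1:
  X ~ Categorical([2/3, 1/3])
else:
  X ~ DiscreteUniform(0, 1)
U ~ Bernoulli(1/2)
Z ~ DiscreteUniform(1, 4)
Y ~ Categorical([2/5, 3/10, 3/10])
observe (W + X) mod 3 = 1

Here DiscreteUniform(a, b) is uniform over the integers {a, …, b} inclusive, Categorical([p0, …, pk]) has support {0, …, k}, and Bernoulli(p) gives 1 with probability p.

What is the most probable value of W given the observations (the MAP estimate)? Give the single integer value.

Enumerate traces; 48 have nonzero weight after conditioning:
  (W=0, X=1, U=0, Z=1, Y=0) weight 1/80
  (W=0, X=1, U=0, Z=1, Y=1) weight 3/320
  (W=0, X=1, U=0, Z=1, Y=2) weight 3/320
  (W=0, X=1, U=0, Z=2, Y=0) weight 1/80
  (W=0, X=1, U=0, Z=2, Y=1) weight 3/320
  (W=0, X=1, U=0, Z=2, Y=2) weight 3/320
  (W=0, X=1, U=0, Z=3, Y=0) weight 1/80
  (W=0, X=1, U=0, Z=3, Y=1) weight 3/320
  (W=1, X=0, U=0, Z=1, Y=0) weight 1/60
  … 39 more
Group by W:
  weight(W=0) = 1/4
  weight(W=1) = 1/3
Total weight = 1/4 + 1/3 = 7/12
P(W=0 | obs) = 1/4 / 7/12 = 3/7
P(W=1 | obs) = 1/3 / 7/12 = 4/7
argmax = 1

argmax_v P(W = v | obs) = 1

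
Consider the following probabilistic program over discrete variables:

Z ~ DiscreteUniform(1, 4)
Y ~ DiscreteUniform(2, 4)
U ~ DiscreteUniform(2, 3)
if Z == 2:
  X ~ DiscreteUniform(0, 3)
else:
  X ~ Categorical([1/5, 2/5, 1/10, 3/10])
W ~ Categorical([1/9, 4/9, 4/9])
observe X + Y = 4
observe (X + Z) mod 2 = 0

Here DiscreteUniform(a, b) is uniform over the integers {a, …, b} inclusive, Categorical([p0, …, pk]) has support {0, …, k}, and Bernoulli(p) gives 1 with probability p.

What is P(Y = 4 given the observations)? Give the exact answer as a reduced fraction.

Enumerate traces; 36 have nonzero weight after conditioning:
  (Z=1, Y=3, U=2, X=1, W=0) weight 1/540
  (Z=1, Y=3, U=2, X=1, W=1) weight 1/135
  (Z=1, Y=3, U=2, X=1, W=2) weight 1/135
  (Z=1, Y=3, U=3, X=1, W=0) weight 1/540
  (Z=1, Y=3, U=3, X=1, W=1) weight 1/135
  (Z=1, Y=3, U=3, X=1, W=2) weight 1/135
  (Z=2, Y=2, U=2, X=2, W=0) weight 1/864
  (Z=2, Y=2, U=2, X=2, W=1) weight 1/216
  (Z=2, Y=4, U=2, X=0, W=0) weight 1/864
  … 27 more
Group by Y:
  weight(Y=2) = 7/240
  weight(Y=3) = 1/15
  weight(Y=4) = 3/80
Total weight = 7/240 + 1/15 + 3/80 = 2/15
P(Y=2 | obs) = 7/240 / 2/15 = 7/32
P(Y=3 | obs) = 1/15 / 2/15 = 1/2
P(Y=4 | obs) = 3/80 / 2/15 = 9/32

P(Y = 4 | obs) = 9/32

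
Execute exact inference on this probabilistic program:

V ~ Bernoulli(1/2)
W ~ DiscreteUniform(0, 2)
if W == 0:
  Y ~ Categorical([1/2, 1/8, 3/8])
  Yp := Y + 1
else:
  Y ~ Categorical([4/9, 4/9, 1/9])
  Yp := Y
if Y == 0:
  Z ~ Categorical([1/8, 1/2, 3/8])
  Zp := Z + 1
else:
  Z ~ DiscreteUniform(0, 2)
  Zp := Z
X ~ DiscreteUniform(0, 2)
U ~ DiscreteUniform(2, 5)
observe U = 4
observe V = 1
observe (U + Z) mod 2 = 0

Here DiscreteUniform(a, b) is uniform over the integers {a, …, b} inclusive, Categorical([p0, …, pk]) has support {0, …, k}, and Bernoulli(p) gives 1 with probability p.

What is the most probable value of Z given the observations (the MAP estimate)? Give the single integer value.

Enumerate traces; 54 have nonzero weight after conditioning:
  (V=1, W=0, Y=0, Z=0, X=0, U=4) weight 1/1152
  (V=1, W=0, Y=0, Z=0, X=1, U=4) weight 1/1152
  (V=1, W=0, Y=0, Z=0, X=2, U=4) weight 1/1152
  (V=1, W=0, Y=0, Z=2, X=0, U=4) weight 1/384
  (V=1, W=0, Y=0, Z=2, X=1, U=4) weight 1/384
  (V=1, W=0, Y=0, Z=2, X=2, U=4) weight 1/384
  (V=1, W=0, Y=1, Z=0, X=0, U=4) weight 1/1728
  (V=1, W=0, Y=1, Z=0, X=1, U=4) weight 1/1728
  … 46 more
Group by Z:
  weight(Z=0) = 307/10368
  weight(Z=2) = 457/10368
Total weight = 307/10368 + 457/10368 = 191/2592
P(Z=0 | obs) = 307/10368 / 191/2592 = 307/764
P(Z=2 | obs) = 457/10368 / 191/2592 = 457/764
argmax = 2

argmax_v P(Z = v | obs) = 2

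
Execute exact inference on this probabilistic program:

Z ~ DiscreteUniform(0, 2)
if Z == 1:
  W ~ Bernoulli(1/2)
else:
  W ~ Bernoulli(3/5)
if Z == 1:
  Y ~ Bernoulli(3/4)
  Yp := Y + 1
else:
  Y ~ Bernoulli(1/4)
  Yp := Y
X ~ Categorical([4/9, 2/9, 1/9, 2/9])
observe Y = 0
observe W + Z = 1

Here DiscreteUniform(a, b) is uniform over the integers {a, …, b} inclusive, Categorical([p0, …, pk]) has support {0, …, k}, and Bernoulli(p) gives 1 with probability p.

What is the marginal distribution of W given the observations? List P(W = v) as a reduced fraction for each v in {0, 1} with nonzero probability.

P(W=0) = 5/23, P(W=1) = 18/23

Enumerate traces; 8 have nonzero weight after conditioning:
  (Z=0, W=1, Y=0, X=0) weight 1/15
  (Z=0, W=1, Y=0, X=1) weight 1/30
  (Z=0, W=1, Y=0, X=2) weight 1/60
  (Z=0, W=1, Y=0, X=3) weight 1/30
  (Z=1, W=0, Y=0, X=0) weight 1/54
  (Z=1, W=0, Y=0, X=1) weight 1/108
  (Z=1, W=0, Y=0, X=2) weight 1/216
  (Z=1, W=0, Y=0, X=3) weight 1/108
Group by W:
  weight(W=0) = 1/24
  weight(W=1) = 3/20
Total weight = 1/24 + 3/20 = 23/120
P(W=0 | obs) = 1/24 / 23/120 = 5/23
P(W=1 | obs) = 3/20 / 23/120 = 18/23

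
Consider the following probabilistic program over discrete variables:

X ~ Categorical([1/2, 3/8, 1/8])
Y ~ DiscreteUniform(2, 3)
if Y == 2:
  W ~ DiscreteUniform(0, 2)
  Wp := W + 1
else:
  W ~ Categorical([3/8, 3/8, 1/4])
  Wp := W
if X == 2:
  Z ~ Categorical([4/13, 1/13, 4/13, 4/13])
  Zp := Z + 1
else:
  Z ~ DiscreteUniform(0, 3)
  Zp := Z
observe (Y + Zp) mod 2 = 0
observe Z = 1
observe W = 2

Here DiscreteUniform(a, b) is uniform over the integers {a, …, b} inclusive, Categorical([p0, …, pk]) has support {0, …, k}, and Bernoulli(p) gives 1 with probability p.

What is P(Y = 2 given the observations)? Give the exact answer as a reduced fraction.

P(Y = 2 | obs) = 16/289

Enumerate traces; 3 have nonzero weight after conditioning:
  (X=0, Y=3, W=2, Z=1) weight 1/64
  (X=1, Y=3, W=2, Z=1) weight 3/256
  (X=2, Y=2, W=2, Z=1) weight 1/624
Group by Y:
  weight(Y=2) = 1/624
  weight(Y=3) = 7/256
Total weight = 1/624 + 7/256 = 289/9984
P(Y=2 | obs) = 1/624 / 289/9984 = 16/289
P(Y=3 | obs) = 7/256 / 289/9984 = 273/289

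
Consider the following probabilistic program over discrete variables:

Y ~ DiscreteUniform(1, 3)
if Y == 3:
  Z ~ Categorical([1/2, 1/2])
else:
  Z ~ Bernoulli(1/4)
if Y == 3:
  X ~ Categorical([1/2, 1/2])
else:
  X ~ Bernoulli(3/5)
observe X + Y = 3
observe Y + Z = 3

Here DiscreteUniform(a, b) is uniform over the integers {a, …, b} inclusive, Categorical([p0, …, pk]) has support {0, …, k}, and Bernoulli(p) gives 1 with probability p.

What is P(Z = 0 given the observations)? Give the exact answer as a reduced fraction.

Enumerate traces; 2 have nonzero weight after conditioning:
  (Y=2, Z=1, X=1) weight 1/20
  (Y=3, Z=0, X=0) weight 1/12
Group by Z:
  weight(Z=0) = 1/12
  weight(Z=1) = 1/20
Total weight = 1/12 + 1/20 = 2/15
P(Z=0 | obs) = 1/12 / 2/15 = 5/8
P(Z=1 | obs) = 1/20 / 2/15 = 3/8

P(Z = 0 | obs) = 5/8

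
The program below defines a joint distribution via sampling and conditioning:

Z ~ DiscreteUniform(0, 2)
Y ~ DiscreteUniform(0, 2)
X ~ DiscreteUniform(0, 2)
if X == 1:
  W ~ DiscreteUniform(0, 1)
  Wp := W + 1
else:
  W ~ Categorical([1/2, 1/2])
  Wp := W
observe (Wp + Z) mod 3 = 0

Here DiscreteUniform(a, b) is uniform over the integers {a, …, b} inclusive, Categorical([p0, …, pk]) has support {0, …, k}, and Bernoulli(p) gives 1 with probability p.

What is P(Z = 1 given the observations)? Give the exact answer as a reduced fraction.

P(Z = 1 | obs) = 1/6

Enumerate traces; 18 have nonzero weight after conditioning:
  (Z=0, Y=0, X=0, W=0) weight 1/54
  (Z=0, Y=0, X=2, W=0) weight 1/54
  (Z=0, Y=1, X=0, W=0) weight 1/54
  (Z=0, Y=1, X=2, W=0) weight 1/54
  (Z=0, Y=2, X=0, W=0) weight 1/54
  (Z=0, Y=2, X=2, W=0) weight 1/54
  (Z=1, Y=0, X=1, W=1) weight 1/54
  (Z=1, Y=1, X=1, W=1) weight 1/54
  (Z=2, Y=0, X=0, W=1) weight 1/54
  … 9 more
Group by Z:
  weight(Z=0) = 1/9
  weight(Z=1) = 1/18
  weight(Z=2) = 1/6
Total weight = 1/9 + 1/18 + 1/6 = 1/3
P(Z=0 | obs) = 1/9 / 1/3 = 1/3
P(Z=1 | obs) = 1/18 / 1/3 = 1/6
P(Z=2 | obs) = 1/6 / 1/3 = 1/2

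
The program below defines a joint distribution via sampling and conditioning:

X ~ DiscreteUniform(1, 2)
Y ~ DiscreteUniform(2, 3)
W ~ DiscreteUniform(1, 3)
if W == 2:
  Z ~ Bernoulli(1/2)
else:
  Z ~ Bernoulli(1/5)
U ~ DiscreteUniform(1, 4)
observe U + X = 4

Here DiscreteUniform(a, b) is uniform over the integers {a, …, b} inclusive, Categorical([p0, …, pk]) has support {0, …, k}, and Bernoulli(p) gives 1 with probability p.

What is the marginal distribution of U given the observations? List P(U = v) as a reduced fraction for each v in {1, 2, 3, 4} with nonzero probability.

P(U=2) = 1/2, P(U=3) = 1/2

Enumerate traces; 24 have nonzero weight after conditioning:
  (X=1, Y=2, W=1, Z=0, U=3) weight 1/60
  (X=1, Y=2, W=1, Z=1, U=3) weight 1/240
  (X=1, Y=2, W=2, Z=0, U=3) weight 1/96
  (X=1, Y=2, W=2, Z=1, U=3) weight 1/96
  (X=1, Y=2, W=3, Z=0, U=3) weight 1/60
  (X=1, Y=2, W=3, Z=1, U=3) weight 1/240
  (X=1, Y=3, W=1, Z=0, U=3) weight 1/60
  (X=1, Y=3, W=1, Z=1, U=3) weight 1/240
  (X=2, Y=2, W=1, Z=0, U=2) weight 1/60
  … 15 more
Group by U:
  weight(U=2) = 1/8
  weight(U=3) = 1/8
Total weight = 1/8 + 1/8 = 1/4
P(U=2 | obs) = 1/8 / 1/4 = 1/2
P(U=3 | obs) = 1/8 / 1/4 = 1/2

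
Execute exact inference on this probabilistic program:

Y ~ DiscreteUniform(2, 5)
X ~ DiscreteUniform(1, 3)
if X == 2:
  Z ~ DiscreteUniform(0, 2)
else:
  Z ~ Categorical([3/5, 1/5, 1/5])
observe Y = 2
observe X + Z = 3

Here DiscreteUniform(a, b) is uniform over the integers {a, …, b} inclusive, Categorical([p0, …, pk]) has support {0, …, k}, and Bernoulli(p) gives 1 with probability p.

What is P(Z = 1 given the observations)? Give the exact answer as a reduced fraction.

P(Z = 1 | obs) = 5/17

Enumerate traces; 3 have nonzero weight after conditioning:
  (Y=2, X=1, Z=2) weight 1/60
  (Y=2, X=2, Z=1) weight 1/36
  (Y=2, X=3, Z=0) weight 1/20
Group by Z:
  weight(Z=0) = 1/20
  weight(Z=1) = 1/36
  weight(Z=2) = 1/60
Total weight = 1/20 + 1/36 + 1/60 = 17/180
P(Z=0 | obs) = 1/20 / 17/180 = 9/17
P(Z=1 | obs) = 1/36 / 17/180 = 5/17
P(Z=2 | obs) = 1/60 / 17/180 = 3/17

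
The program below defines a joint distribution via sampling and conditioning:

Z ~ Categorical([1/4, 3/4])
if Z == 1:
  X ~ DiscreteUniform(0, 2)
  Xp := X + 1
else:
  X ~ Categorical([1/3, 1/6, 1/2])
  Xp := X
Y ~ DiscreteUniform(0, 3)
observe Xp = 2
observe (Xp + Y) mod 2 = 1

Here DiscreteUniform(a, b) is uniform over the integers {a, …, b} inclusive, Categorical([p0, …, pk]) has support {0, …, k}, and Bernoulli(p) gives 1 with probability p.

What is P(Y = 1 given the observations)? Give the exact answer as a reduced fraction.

P(Y = 1 | obs) = 1/2

Enumerate traces; 4 have nonzero weight after conditioning:
  (Z=0, X=2, Y=1) weight 1/32
  (Z=0, X=2, Y=3) weight 1/32
  (Z=1, X=1, Y=1) weight 1/16
  (Z=1, X=1, Y=3) weight 1/16
Group by Y:
  weight(Y=1) = 3/32
  weight(Y=3) = 3/32
Total weight = 3/32 + 3/32 = 3/16
P(Y=1 | obs) = 3/32 / 3/16 = 1/2
P(Y=3 | obs) = 3/32 / 3/16 = 1/2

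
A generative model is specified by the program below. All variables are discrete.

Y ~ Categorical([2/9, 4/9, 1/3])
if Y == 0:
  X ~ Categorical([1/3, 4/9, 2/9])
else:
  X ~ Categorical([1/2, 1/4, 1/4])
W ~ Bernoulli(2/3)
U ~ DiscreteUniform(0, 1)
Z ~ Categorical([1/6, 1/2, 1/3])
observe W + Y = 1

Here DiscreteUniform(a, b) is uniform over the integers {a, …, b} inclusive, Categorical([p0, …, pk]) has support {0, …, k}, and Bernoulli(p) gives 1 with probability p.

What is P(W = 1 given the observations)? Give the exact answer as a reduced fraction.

P(W = 1 | obs) = 1/2

Enumerate traces; 36 have nonzero weight after conditioning:
  (Y=0, X=0, W=1, U=0, Z=0) weight 1/243
  (Y=0, X=0, W=1, U=0, Z=1) weight 1/81
  (Y=0, X=0, W=1, U=0, Z=2) weight 2/243
  (Y=0, X=0, W=1, U=1, Z=0) weight 1/243
  (Y=0, X=0, W=1, U=1, Z=1) weight 1/81
  (Y=0, X=0, W=1, U=1, Z=2) weight 2/243
  (Y=0, X=1, W=1, U=0, Z=0) weight 4/729
  (Y=0, X=1, W=1, U=0, Z=1) weight 4/243
  (Y=1, X=0, W=0, U=0, Z=0) weight 1/162
  … 27 more
Group by W:
  weight(W=0) = 4/27
  weight(W=1) = 4/27
Total weight = 4/27 + 4/27 = 8/27
P(W=0 | obs) = 4/27 / 8/27 = 1/2
P(W=1 | obs) = 4/27 / 8/27 = 1/2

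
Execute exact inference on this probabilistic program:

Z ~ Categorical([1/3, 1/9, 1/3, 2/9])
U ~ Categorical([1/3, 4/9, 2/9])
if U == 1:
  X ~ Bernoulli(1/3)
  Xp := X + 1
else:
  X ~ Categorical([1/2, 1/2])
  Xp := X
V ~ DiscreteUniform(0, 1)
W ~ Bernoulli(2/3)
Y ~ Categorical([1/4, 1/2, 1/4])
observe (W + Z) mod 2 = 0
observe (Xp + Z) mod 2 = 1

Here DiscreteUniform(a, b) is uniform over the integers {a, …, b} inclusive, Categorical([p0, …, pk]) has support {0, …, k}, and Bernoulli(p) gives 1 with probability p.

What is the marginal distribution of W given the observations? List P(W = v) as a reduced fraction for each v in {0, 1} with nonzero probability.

Enumerate traces; 72 have nonzero weight after conditioning:
  (Z=0, U=0, X=1, V=0, W=0, Y=0) weight 1/432
  (Z=0, U=0, X=1, V=0, W=0, Y=1) weight 1/216
  (Z=0, U=0, X=1, V=0, W=0, Y=2) weight 1/432
  (Z=0, U=0, X=1, V=1, W=0, Y=0) weight 1/432
  (Z=0, U=0, X=1, V=1, W=0, Y=1) weight 1/216
  (Z=0, U=0, X=1, V=1, W=0, Y=2) weight 1/432
  (Z=0, U=1, X=0, V=0, W=0, Y=0) weight 1/243
  (Z=0, U=1, X=0, V=0, W=0, Y=1) weight 2/243
  (Z=1, U=0, X=0, V=0, W=1, Y=0) weight 1/648
  … 63 more
Group by W:
  weight(W=0) = 31/243
  weight(W=1) = 23/243
Total weight = 31/243 + 23/243 = 2/9
P(W=0 | obs) = 31/243 / 2/9 = 31/54
P(W=1 | obs) = 23/243 / 2/9 = 23/54

P(W=0) = 31/54, P(W=1) = 23/54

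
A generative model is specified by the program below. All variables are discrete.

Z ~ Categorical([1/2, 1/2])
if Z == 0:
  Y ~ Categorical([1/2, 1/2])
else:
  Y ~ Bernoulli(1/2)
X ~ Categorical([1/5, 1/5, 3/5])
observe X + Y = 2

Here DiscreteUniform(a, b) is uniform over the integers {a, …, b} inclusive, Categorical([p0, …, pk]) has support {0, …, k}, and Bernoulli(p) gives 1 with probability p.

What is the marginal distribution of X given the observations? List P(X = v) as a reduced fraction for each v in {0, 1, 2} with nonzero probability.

P(X=1) = 1/4, P(X=2) = 3/4

Enumerate traces; 4 have nonzero weight after conditioning:
  (Z=0, Y=0, X=2) weight 3/20
  (Z=0, Y=1, X=1) weight 1/20
  (Z=1, Y=0, X=2) weight 3/20
  (Z=1, Y=1, X=1) weight 1/20
Group by X:
  weight(X=1) = 1/10
  weight(X=2) = 3/10
Total weight = 1/10 + 3/10 = 2/5
P(X=1 | obs) = 1/10 / 2/5 = 1/4
P(X=2 | obs) = 3/10 / 2/5 = 3/4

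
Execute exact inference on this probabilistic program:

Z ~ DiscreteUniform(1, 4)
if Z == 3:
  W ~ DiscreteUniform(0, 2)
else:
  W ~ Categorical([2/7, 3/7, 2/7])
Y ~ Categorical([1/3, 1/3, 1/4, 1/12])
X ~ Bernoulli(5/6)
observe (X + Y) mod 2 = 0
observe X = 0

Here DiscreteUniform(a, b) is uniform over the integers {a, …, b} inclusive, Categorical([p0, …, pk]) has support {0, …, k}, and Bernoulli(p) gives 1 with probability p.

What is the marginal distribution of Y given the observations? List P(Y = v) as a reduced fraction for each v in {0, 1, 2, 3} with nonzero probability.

Enumerate traces; 24 have nonzero weight after conditioning:
  (Z=1, W=0, Y=0, X=0) weight 1/252
  (Z=1, W=0, Y=2, X=0) weight 1/336
  (Z=1, W=1, Y=0, X=0) weight 1/168
  (Z=1, W=1, Y=2, X=0) weight 1/224
  (Z=1, W=2, Y=0, X=0) weight 1/252
  (Z=1, W=2, Y=2, X=0) weight 1/336
  (Z=2, W=0, Y=0, X=0) weight 1/252
  (Z=2, W=0, Y=2, X=0) weight 1/336
  … 16 more
Group by Y:
  weight(Y=0) = 1/18
  weight(Y=2) = 1/24
Total weight = 1/18 + 1/24 = 7/72
P(Y=0 | obs) = 1/18 / 7/72 = 4/7
P(Y=2 | obs) = 1/24 / 7/72 = 3/7

P(Y=0) = 4/7, P(Y=2) = 3/7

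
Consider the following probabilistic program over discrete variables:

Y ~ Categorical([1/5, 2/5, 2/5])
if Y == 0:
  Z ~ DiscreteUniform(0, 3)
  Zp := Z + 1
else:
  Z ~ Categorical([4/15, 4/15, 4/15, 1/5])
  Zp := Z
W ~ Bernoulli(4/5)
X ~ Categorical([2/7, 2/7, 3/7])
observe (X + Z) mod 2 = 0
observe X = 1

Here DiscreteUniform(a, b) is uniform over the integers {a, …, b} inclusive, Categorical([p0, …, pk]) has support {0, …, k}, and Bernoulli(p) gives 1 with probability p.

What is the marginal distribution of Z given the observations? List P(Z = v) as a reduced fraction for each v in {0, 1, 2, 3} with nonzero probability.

P(Z=1) = 79/142, P(Z=3) = 63/142

Enumerate traces; 12 have nonzero weight after conditioning:
  (Y=0, Z=1, W=0, X=1) weight 1/350
  (Y=0, Z=1, W=1, X=1) weight 2/175
  (Y=0, Z=3, W=0, X=1) weight 1/350
  (Y=0, Z=3, W=1, X=1) weight 2/175
  (Y=1, Z=1, W=0, X=1) weight 16/2625
  (Y=1, Z=1, W=1, X=1) weight 64/2625
  (Y=1, Z=3, W=0, X=1) weight 4/875
  (Y=1, Z=3, W=1, X=1) weight 16/875
  … 4 more
Group by Z:
  weight(Z=1) = 79/1050
  weight(Z=3) = 3/50
Total weight = 79/1050 + 3/50 = 71/525
P(Z=1 | obs) = 79/1050 / 71/525 = 79/142
P(Z=3 | obs) = 3/50 / 71/525 = 63/142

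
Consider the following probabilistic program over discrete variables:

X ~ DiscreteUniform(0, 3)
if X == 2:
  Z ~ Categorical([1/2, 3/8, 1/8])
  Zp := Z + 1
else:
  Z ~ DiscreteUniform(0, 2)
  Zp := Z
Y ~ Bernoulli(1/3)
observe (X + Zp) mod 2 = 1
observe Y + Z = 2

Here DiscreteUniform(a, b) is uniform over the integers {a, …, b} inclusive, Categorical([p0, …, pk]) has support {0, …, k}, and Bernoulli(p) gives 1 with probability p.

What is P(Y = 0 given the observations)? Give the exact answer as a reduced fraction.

P(Y = 0 | obs) = 19/23

Enumerate traces; 4 have nonzero weight after conditioning:
  (X=0, Z=1, Y=1) weight 1/36
  (X=1, Z=2, Y=0) weight 1/18
  (X=2, Z=2, Y=0) weight 1/48
  (X=3, Z=2, Y=0) weight 1/18
Group by Y:
  weight(Y=0) = 19/144
  weight(Y=1) = 1/36
Total weight = 19/144 + 1/36 = 23/144
P(Y=0 | obs) = 19/144 / 23/144 = 19/23
P(Y=1 | obs) = 1/36 / 23/144 = 4/23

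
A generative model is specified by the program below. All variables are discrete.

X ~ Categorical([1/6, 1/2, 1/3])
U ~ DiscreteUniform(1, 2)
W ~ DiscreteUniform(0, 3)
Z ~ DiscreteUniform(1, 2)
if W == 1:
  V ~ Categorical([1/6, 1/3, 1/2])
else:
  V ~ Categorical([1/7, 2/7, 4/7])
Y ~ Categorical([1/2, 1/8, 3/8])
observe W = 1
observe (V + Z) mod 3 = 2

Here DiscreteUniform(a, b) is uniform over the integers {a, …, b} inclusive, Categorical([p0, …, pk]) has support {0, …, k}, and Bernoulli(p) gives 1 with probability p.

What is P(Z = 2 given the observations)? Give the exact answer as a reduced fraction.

P(Z = 2 | obs) = 1/3

Enumerate traces; 36 have nonzero weight after conditioning:
  (X=0, U=1, W=1, Z=1, V=1, Y=0) weight 1/576
  (X=0, U=1, W=1, Z=1, V=1, Y=1) weight 1/2304
  (X=0, U=1, W=1, Z=1, V=1, Y=2) weight 1/768
  (X=0, U=1, W=1, Z=2, V=0, Y=0) weight 1/1152
  (X=0, U=1, W=1, Z=2, V=0, Y=1) weight 1/4608
  (X=0, U=1, W=1, Z=2, V=0, Y=2) weight 1/1536
  (X=0, U=2, W=1, Z=1, V=1, Y=0) weight 1/576
  (X=0, U=2, W=1, Z=1, V=1, Y=1) weight 1/2304
  … 28 more
Group by Z:
  weight(Z=1) = 1/24
  weight(Z=2) = 1/48
Total weight = 1/24 + 1/48 = 1/16
P(Z=1 | obs) = 1/24 / 1/16 = 2/3
P(Z=2 | obs) = 1/48 / 1/16 = 1/3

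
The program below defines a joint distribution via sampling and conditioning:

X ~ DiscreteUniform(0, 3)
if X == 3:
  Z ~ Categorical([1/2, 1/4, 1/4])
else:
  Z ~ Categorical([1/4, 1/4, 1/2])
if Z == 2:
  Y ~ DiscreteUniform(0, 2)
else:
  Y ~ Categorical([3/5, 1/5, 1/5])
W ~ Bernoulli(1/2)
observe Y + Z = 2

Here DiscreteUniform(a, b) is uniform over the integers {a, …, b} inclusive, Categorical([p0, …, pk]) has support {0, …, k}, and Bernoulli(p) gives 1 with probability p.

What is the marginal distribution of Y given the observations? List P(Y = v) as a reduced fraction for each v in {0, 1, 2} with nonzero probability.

P(Y=0) = 35/62, P(Y=1) = 6/31, P(Y=2) = 15/62

Enumerate traces; 24 have nonzero weight after conditioning:
  (X=0, Z=0, Y=2, W=0) weight 1/160
  (X=0, Z=0, Y=2, W=1) weight 1/160
  (X=0, Z=1, Y=1, W=0) weight 1/160
  (X=0, Z=1, Y=1, W=1) weight 1/160
  (X=0, Z=2, Y=0, W=0) weight 1/48
  (X=0, Z=2, Y=0, W=1) weight 1/48
  (X=1, Z=0, Y=2, W=0) weight 1/160
  (X=1, Z=0, Y=2, W=1) weight 1/160
  … 16 more
Group by Y:
  weight(Y=0) = 7/48
  weight(Y=1) = 1/20
  weight(Y=2) = 1/16
Total weight = 7/48 + 1/20 + 1/16 = 31/120
P(Y=0 | obs) = 7/48 / 31/120 = 35/62
P(Y=1 | obs) = 1/20 / 31/120 = 6/31
P(Y=2 | obs) = 1/16 / 31/120 = 15/62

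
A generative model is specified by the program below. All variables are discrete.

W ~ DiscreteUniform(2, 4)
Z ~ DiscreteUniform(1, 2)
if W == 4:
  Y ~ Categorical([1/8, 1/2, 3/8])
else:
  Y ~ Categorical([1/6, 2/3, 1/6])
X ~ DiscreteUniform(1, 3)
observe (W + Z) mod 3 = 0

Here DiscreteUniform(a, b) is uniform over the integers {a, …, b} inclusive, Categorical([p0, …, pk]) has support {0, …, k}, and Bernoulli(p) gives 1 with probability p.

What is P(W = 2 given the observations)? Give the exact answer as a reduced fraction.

P(W = 2 | obs) = 1/2

Enumerate traces; 18 have nonzero weight after conditioning:
  (W=2, Z=1, Y=0, X=1) weight 1/108
  (W=2, Z=1, Y=0, X=2) weight 1/108
  (W=2, Z=1, Y=0, X=3) weight 1/108
  (W=2, Z=1, Y=1, X=1) weight 1/27
  (W=2, Z=1, Y=1, X=2) weight 1/27
  (W=2, Z=1, Y=1, X=3) weight 1/27
  (W=2, Z=1, Y=2, X=1) weight 1/108
  (W=2, Z=1, Y=2, X=2) weight 1/108
  (W=4, Z=2, Y=0, X=1) weight 1/144
  … 9 more
Group by W:
  weight(W=2) = 1/6
  weight(W=4) = 1/6
Total weight = 1/6 + 1/6 = 1/3
P(W=2 | obs) = 1/6 / 1/3 = 1/2
P(W=4 | obs) = 1/6 / 1/3 = 1/2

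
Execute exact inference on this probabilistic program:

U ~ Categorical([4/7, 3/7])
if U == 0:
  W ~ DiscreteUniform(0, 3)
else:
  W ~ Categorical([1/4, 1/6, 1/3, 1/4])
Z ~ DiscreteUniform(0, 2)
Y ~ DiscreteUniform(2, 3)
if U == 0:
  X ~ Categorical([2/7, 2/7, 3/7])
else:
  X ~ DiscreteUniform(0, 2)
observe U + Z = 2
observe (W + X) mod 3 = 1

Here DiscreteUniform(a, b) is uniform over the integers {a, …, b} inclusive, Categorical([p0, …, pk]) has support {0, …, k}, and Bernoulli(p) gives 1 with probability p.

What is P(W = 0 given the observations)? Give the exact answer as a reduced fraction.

P(W = 0 | obs) = 15/64

Enumerate traces; 16 have nonzero weight after conditioning:
  (U=0, W=0, Z=2, Y=2, X=1) weight 1/147
  (U=0, W=0, Z=2, Y=3, X=1) weight 1/147
  (U=0, W=1, Z=2, Y=2, X=0) weight 1/147
  (U=0, W=1, Z=2, Y=3, X=0) weight 1/147
  (U=0, W=2, Z=2, Y=2, X=2) weight 1/98
  (U=0, W=2, Z=2, Y=3, X=2) weight 1/98
  (U=0, W=3, Z=2, Y=2, X=1) weight 1/147
  (U=0, W=3, Z=2, Y=3, X=1) weight 1/147
  … 8 more
Group by W:
  weight(W=0) = 5/196
  weight(W=1) = 19/882
  weight(W=2) = 16/441
  weight(W=3) = 5/196
Total weight = 5/196 + 19/882 + 16/441 + 5/196 = 16/147
P(W=0 | obs) = 5/196 / 16/147 = 15/64
P(W=1 | obs) = 19/882 / 16/147 = 19/96
P(W=2 | obs) = 16/441 / 16/147 = 1/3
P(W=3 | obs) = 5/196 / 16/147 = 15/64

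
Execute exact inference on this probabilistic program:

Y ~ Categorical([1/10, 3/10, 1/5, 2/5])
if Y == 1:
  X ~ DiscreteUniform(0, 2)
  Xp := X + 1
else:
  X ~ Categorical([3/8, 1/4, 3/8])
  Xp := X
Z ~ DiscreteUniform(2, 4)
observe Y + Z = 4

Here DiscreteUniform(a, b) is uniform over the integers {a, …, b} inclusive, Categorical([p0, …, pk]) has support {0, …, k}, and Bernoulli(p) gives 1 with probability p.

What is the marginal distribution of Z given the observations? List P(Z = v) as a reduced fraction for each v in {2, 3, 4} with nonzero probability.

P(Z=2) = 1/3, P(Z=3) = 1/2, P(Z=4) = 1/6

Enumerate traces; 9 have nonzero weight after conditioning:
  (Y=0, X=0, Z=4) weight 1/80
  (Y=0, X=1, Z=4) weight 1/120
  (Y=0, X=2, Z=4) weight 1/80
  (Y=1, X=0, Z=3) weight 1/30
  (Y=1, X=1, Z=3) weight 1/30
  (Y=1, X=2, Z=3) weight 1/30
  (Y=2, X=0, Z=2) weight 1/40
  (Y=2, X=1, Z=2) weight 1/60
  … 1 more
Group by Z:
  weight(Z=2) = 1/15
  weight(Z=3) = 1/10
  weight(Z=4) = 1/30
Total weight = 1/15 + 1/10 + 1/30 = 1/5
P(Z=2 | obs) = 1/15 / 1/5 = 1/3
P(Z=3 | obs) = 1/10 / 1/5 = 1/2
P(Z=4 | obs) = 1/30 / 1/5 = 1/6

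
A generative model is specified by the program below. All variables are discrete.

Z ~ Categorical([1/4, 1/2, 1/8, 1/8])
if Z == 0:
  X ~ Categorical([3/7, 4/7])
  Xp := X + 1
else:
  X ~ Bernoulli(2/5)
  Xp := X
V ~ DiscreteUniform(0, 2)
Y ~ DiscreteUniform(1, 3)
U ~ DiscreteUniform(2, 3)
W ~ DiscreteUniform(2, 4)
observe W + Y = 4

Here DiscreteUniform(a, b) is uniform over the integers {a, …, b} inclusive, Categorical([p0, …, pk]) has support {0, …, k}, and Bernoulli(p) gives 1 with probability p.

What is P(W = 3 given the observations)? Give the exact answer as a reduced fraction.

Enumerate traces; 96 have nonzero weight after conditioning:
  (Z=0, X=0, V=0, Y=1, U=2, W=3) weight 1/504
  (Z=0, X=0, V=0, Y=1, U=3, W=3) weight 1/504
  (Z=0, X=0, V=0, Y=2, U=2, W=2) weight 1/504
  (Z=0, X=0, V=0, Y=2, U=3, W=2) weight 1/504
  (Z=0, X=0, V=1, Y=1, U=2, W=3) weight 1/504
  (Z=0, X=0, V=1, Y=1, U=3, W=3) weight 1/504
  (Z=0, X=0, V=1, Y=2, U=2, W=2) weight 1/504
  (Z=0, X=0, V=1, Y=2, U=3, W=2) weight 1/504
  … 88 more
Group by W:
  weight(W=2) = 1/9
  weight(W=3) = 1/9
Total weight = 1/9 + 1/9 = 2/9
P(W=2 | obs) = 1/9 / 2/9 = 1/2
P(W=3 | obs) = 1/9 / 2/9 = 1/2

P(W = 3 | obs) = 1/2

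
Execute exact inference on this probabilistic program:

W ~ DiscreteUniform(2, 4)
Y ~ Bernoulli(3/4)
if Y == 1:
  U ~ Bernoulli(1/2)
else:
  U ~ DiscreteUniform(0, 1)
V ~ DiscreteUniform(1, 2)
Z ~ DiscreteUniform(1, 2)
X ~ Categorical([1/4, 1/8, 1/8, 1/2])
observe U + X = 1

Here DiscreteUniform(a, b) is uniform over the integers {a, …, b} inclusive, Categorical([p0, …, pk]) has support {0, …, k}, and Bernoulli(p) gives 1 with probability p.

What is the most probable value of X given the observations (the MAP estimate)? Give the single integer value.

argmax_v P(X = v | obs) = 0

Enumerate traces; 48 have nonzero weight after conditioning:
  (W=2, Y=0, U=0, V=1, Z=1, X=1) weight 1/768
  (W=2, Y=0, U=0, V=1, Z=2, X=1) weight 1/768
  (W=2, Y=0, U=0, V=2, Z=1, X=1) weight 1/768
  (W=2, Y=0, U=0, V=2, Z=2, X=1) weight 1/768
  (W=2, Y=0, U=1, V=1, Z=1, X=0) weight 1/384
  (W=2, Y=0, U=1, V=1, Z=2, X=0) weight 1/384
  (W=2, Y=0, U=1, V=2, Z=1, X=0) weight 1/384
  (W=2, Y=0, U=1, V=2, Z=2, X=0) weight 1/384
  … 40 more
Group by X:
  weight(X=0) = 1/8
  weight(X=1) = 1/16
Total weight = 1/8 + 1/16 = 3/16
P(X=0 | obs) = 1/8 / 3/16 = 2/3
P(X=1 | obs) = 1/16 / 3/16 = 1/3
argmax = 0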